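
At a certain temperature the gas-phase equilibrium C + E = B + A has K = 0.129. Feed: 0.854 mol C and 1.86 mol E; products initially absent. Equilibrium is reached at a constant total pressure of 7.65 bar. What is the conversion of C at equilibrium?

X = 0.379

Basis: 0.854 mol C initially; let X = conversion of C. Extent ξ = 0.854X.
At extent ξ: n_C = 0.854 − 0.854X; n_E = 1.86 − 0.854X; n_B = 0.854X; n_A = 0.854X.
n_T stays at 2.71 (no change in mole number).
With p_i = (n_i/n_T)P, K = p_B p_A / (p_C p_E).
Substituting and setting equal to 0.129 gives a polynomial in X; the root in (0,1) is X = 0.379.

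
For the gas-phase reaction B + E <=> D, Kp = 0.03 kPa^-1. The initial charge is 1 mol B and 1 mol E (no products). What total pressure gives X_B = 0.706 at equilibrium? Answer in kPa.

P = 352 kPa

Take 1 mol B as basis and let X be its fractional conversion, so ξ = X.
Moles: n_B = 1 − X; n_E = 1 − X; n_D = X.
Summing: n_T = 2 − X.
Kp = p_D / (p_B p_E) with p_i = (n_i/n_T)·P.
At X = 0.706: the mole-fraction product g(X) = Π y_i^ν_i = 10.57. Since Kp = g(X)·P^{-1}, P = (g/Kp)^(1/1) = (10.57/0.03)^(1/1) = 352 kPa.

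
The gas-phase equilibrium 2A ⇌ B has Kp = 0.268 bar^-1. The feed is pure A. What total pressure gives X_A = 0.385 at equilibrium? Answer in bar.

P = 1.53 bar

Let X = conversion of A (basis 1 mol A); extent of reaction ξ = 0.5X.
Species balance: n_A = 1 − X; n_B = 0.5X.
Summing: n_T = 1 − 0.5X.
Kp = p_B / (p_A^2) with p_i = (n_i/n_T)·P.
At X = 0.385: the mole-fraction product g(X) = Π y_i^ν_i = 0.411. Since Kp = g(X)·P^{-1}, P = (g/Kp)^(1/1) = (0.411/0.268)^(1/1) = 1.53 bar.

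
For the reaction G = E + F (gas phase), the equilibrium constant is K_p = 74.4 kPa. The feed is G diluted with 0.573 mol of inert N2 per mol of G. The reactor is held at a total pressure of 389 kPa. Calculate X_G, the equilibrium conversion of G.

X = 0.459

Take 1 mol G as basis and let X be its fractional conversion, so ξ = X.
Moles: n_G = 1 − X; n_E = X; n_F = X; n_I = 0.573 (inert).
Total moles n_T = 1.57 + X.
y_i = n_i/n_T, p_i = y_i·P. K_p = p_E p_F / (p_G).
This yields a degree-2 equation in X; solving on (0,1), X = 0.459.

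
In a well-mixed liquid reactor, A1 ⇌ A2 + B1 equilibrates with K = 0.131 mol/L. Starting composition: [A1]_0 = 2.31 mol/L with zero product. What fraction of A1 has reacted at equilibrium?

Let X = conversion of A1; extent ξ = 2.31·X mol/L.
Concentrations: [A1] = 2.31 − 2.31X; [A2] = 2.31X; [B1] = 2.31X.
K = [A2] [B1] / ([A1]).
Setting equal to 0.131 and solving for X on (0,1) gives X = 0.211.

X = 0.211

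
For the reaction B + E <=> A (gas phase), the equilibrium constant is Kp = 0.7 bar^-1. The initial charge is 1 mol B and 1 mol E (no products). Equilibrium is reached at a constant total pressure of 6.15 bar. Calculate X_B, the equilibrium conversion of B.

X = 0.566

Take 1 mol B as basis and let X be its fractional conversion, so ξ = X.
Moles: n_B = 1 − X; n_E = 1 − X; n_A = X.
Total moles n_T = 2 − X.
y_i = n_i/n_T, p_i = y_i·P. Kp = p_A / (p_B p_E).
Substituting and setting equal to 0.7 bar^-1 gives a polynomial in X; the root in (0,1) is X = 0.566.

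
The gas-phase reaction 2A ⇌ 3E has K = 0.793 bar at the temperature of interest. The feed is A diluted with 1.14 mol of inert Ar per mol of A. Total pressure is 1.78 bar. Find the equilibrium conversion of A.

Let X = conversion of A (basis 1 mol A); extent of reaction ξ = 0.5X.
Moles: n_A = 1 − X; n_E = 1.5X; n_I = 1.14 (inert).
n_T = Σnᵢ = 2.14 + 0.5X.
With p_i = (n_i/n_T)P, K = p_E^3 / (p_A^2).
Substituting and setting equal to 0.793 bar gives a polynomial in X; the root in (0,1) is X = 0.454.

X = 0.454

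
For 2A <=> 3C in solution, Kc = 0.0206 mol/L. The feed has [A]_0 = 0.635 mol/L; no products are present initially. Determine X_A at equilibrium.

Let X = conversion of A; extent ξ = 0.635X/2 mol/L.
Concentrations: [A] = 0.635 − 0.635X; [C] = 0.953X.
Kc = [C]^3 / ([A]^2).
This equals 0.0206 at X = 0.185 (the root in 0 < X < 1).

X = 0.185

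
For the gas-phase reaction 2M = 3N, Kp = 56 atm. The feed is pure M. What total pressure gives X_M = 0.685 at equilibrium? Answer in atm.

Basis: 1 mol M initially; let X = conversion of M. Extent ξ = 0.5X.
Species balance: n_M = 1 − X; n_N = 1.5X.
Total moles n_T = 1 + 0.5X.
Kp = p_N^3 / (p_M^2) with p_i = (n_i/n_T)·P.
At X = 0.685: the mole-fraction product g(X) = Π y_i^ν_i = 8.143. Since Kp = g(X)·P^{1}, P = (Kp/g)^(1/1) = (56/8.143)^(1/1) = 6.88 atm.

P = 6.88 atm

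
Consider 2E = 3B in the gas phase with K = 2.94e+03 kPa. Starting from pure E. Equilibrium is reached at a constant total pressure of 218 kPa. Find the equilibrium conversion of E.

Take 1 mol E as basis and let X be its fractional conversion, so ξ = 0.5X.
Species balance: n_E = 1 − X; n_B = 1.5X.
n_T = Σnᵢ = 1 + 0.5X.
Mole fractions y_i = n_i/n_T; K = p_B^3 / (p_E^2) with p_i = y_i·P.
Substituting and setting equal to 2.94e+03 kPa gives a polynomial in X; the root in (0,1) is X = 0.732.

X = 0.732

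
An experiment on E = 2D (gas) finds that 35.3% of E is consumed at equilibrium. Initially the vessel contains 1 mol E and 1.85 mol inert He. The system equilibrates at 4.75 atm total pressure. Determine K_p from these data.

K_p = 1.14 atm

Let X = conversion of E (basis 1 mol E); extent of reaction ξ = X.
Mole table: n_E = 1 − X; n_D = 2X; n_I = 1.85 (inert).
Summing: n_T = 2.85 + X.
At X = 0.353: n_E = 0.647, n_D = 0.706, n_T = 3.2.
p_i = (n_i/n_T)·P. K_p = p_D^2 / (p_E) = 1.14 atm.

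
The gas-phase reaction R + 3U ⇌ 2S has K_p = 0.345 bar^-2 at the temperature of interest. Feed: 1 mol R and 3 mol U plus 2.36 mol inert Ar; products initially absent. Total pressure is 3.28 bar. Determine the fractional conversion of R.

X = 0.362

Let X = conversion of R (basis 1 mol R); extent of reaction ξ = X.
Moles: n_R = 1 − X; n_U = 3 − 3X; n_S = 2X; n_I = 2.36 (inert).
Summing: n_T = 6.36 − 2X.
Mole fractions y_i = n_i/n_T; K_p = p_S^2 / (p_R p_U^3) with p_i = y_i·P.
Setting this equal to 0.345 bar^-2 and taking the physical root (0 < X < 1) gives X = 0.362.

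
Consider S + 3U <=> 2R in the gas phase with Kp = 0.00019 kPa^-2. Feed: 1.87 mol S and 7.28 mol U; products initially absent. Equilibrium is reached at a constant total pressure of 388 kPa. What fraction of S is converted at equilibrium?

Basis: 1.87 mol S initially; let X = conversion of S. Extent ξ = 1.87X.
Species balance: n_S = 1.87 − 1.87X; n_U = 7.28 − 5.61X; n_R = 3.74X.
Summing: n_T = 9.15 − 3.74X.
With p_i = (n_i/n_T)P, Kp = p_R^2 / (p_S p_U^3).
Substituting and setting equal to 0.00019 kPa^-2 gives a polynomial in X; the root in (0,1) is X = 0.768.

X = 0.768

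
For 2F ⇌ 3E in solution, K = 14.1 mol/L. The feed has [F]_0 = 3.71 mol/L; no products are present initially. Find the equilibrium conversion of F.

Let X = conversion of F; extent ξ = 3.71X/2 mol/L.
Concentrations: [F] = 3.71 − 3.71X; [E] = 5.56X.
K = [E]^3 / ([F]^2).
Setting equal to 14.1 and solving for X on (0,1) gives X = 0.582.

X = 0.582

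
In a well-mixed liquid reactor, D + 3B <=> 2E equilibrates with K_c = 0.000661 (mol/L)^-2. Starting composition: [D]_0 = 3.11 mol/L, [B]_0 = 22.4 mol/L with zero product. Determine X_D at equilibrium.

Let X = conversion of D; extent ξ = 3.11·X mol/L.
Concentrations: [D] = 3.11 − 3.11X; [B] = 22.4 − 9.33X; [E] = 6.22X.
K_c = [E]^2 / ([D] [B]^3).
This equals 0.000661 at X = 0.432 (the root in 0 < X < 1).

X = 0.432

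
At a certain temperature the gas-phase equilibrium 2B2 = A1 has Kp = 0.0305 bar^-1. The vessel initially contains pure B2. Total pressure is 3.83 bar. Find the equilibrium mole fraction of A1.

Let X = conversion of B2 (basis 1 mol B2); extent of reaction ξ = 0.5X.
Species balance: n_B2 = 1 − X; n_A1 = 0.5X.
Total moles n_T = 1 − 0.5X.
With p_i = (n_i/n_T)P, Kp = p_A1 / (p_B2^2).
Equating to 0.0305 bar^-1 and solving on 0 < X < 1: X = 0.174.
Then n_A1 = 0.0872, n_T = 0.913, so y_A1 = 0.096.

y_A1 = 0.096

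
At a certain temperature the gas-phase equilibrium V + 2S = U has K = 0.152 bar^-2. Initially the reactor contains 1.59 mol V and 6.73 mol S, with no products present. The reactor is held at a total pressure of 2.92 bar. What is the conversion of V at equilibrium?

X = 0.435

Let X = conversion of V (basis 1.59 mol V); extent of reaction ξ = 1.59X.
Moles: n_V = 1.59 − 1.59X; n_S = 6.73 − 3.18X; n_U = 1.59X.
Summing: n_T = 8.32 − 3.18X.
Mole fractions y_i = n_i/n_T; K = p_U / (p_V p_S^2) with p_i = y_i·P.
Setting this equal to 0.152 bar^-2 and taking the physical root (0 < X < 1) gives X = 0.435.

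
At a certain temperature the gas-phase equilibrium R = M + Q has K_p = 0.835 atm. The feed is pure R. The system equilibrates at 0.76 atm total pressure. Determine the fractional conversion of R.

X = 0.724

Take 1 mol R as basis and let X be its fractional conversion, so ξ = X.
Species balance: n_R = 1 − X; n_M = X; n_Q = X.
n_T = Σnᵢ = 1 + X.
Mole fractions y_i = n_i/n_T; K_p = p_M p_Q / (p_R) with p_i = y_i·P.
Equating to 0.835 atm and solving on 0 < X < 1: X = 0.724.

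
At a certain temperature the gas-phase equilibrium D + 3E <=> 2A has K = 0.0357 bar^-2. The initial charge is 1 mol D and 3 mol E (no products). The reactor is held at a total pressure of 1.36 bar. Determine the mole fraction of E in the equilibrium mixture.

Basis: 1 mol D initially; let X = conversion of D. Extent ξ = X.
Species balance: n_D = 1 − X; n_E = 3 − 3X; n_A = 2X.
Summing: n_T = 4 − 2X.
With p_i = (n_i/n_T)P, K = p_A^2 / (p_D p_E^3).
Substituting and setting equal to 0.0357 bar^-2 gives a polynomial in X; the root in (0,1) is X = 0.134.
Then n_E = 2.6, n_T = 3.73, so y_E = 0.696.

y_E = 0.696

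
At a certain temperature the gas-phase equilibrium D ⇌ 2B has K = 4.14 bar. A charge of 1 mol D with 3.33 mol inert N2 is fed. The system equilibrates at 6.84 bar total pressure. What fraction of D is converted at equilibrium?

X = 0.567

Let X = conversion of D (basis 1 mol D); extent of reaction ξ = X.
Species balance: n_D = 1 − X; n_B = 2X; n_I = 3.33 (inert).
n_T = Σnᵢ = 4.33 + X.
y_i = n_i/n_T, p_i = y_i·P. K = p_B^2 / (p_D).
Equating to 4.14 bar and solving on 0 < X < 1: X = 0.567.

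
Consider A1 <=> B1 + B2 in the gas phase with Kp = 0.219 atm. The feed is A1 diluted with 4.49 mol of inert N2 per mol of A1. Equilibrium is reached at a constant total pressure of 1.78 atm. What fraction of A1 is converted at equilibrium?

X = 0.568

Let X = conversion of A1 (basis 1 mol A1); extent of reaction ξ = X.
At extent ξ: n_A1 = 1 − X; n_B1 = X; n_B2 = X; n_I = 4.49 (inert).
Total moles n_T = 5.49 + X.
y_i = n_i/n_T, p_i = y_i·P. Kp = p_B1 p_B2 / (p_A1).
Substituting and setting equal to 0.219 atm gives a polynomial in X; the root in (0,1) is X = 0.568.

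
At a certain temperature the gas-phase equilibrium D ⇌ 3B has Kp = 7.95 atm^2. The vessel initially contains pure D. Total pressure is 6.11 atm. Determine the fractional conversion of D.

Basis: 1 mol D initially; let X = conversion of D. Extent ξ = X.
Species balance: n_D = 1 − X; n_B = 3X.
Total moles n_T = 1 + 2X.
y_i = n_i/n_T, p_i = y_i·P. Kp = p_B^3 / (p_D).
Equating to 7.95 atm^2 and solving on 0 < X < 1: X = 0.235.

X = 0.235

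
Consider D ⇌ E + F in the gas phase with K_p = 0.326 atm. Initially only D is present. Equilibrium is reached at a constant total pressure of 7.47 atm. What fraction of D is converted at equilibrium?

X = 0.204

Let X = conversion of D (basis 1 mol D); extent of reaction ξ = X.
At extent ξ: n_D = 1 − X; n_E = X; n_F = X.
n_T = Σnᵢ = 1 + X.
Mole fractions y_i = n_i/n_T; K_p = p_E p_F / (p_D) with p_i = y_i·P.
This yields a degree-2 equation in X; solving on (0,1), X = 0.204.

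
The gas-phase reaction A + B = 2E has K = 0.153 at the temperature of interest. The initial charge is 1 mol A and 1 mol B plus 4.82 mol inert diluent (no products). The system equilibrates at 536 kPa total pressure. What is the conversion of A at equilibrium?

X = 0.164

Basis: 1 mol A initially; let X = conversion of A. Extent ξ = X.
Moles: n_A = 1 − X; n_B = 1 − X; n_E = 2X; n_I = 4.82 (inert).
Total moles n_T = 6.82 (Δν = 0, constant).
y_i = n_i/n_T, p_i = y_i·P. K = p_E^2 / (p_A p_B).
Setting this equal to 0.153 and taking the physical root (0 < X < 1) gives X = 0.164.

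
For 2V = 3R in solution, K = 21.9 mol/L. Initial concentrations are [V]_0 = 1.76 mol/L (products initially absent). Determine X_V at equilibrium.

X = 0.697

Let X = conversion of V; extent ξ = 1.76X/2 mol/L.
Concentrations: [V] = 1.76 − 1.76X; [R] = 2.64X.
K = [R]^3 / ([V]^2).
Equating to 21.9 mol/L: the physical root is X = 0.697.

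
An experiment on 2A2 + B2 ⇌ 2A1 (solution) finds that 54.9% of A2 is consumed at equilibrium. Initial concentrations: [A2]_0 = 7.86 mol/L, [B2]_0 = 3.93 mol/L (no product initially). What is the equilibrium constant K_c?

K_c = 0.836 L/mol

Let X = conversion of A2.
Concentrations: [A2] = 7.86 − 7.86X; [B2] = 3.93 − 3.93X; [A1] = 7.86X.
At X = 0.549: [A2] = 3.54, [B2] = 1.77, [A1] = 4.32.
K_c = [A1]^2 / ([A2]^2 [B2]) = 0.836 L/mol.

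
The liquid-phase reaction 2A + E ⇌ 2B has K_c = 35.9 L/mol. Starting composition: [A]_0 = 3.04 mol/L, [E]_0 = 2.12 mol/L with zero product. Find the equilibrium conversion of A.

X = 0.846

Let X = conversion of A; extent ξ = 3.04X/2 mol/L.
Concentrations: [A] = 3.04 − 3.04X; [E] = 2.12 − 1.52X; [B] = 3.04X.
K_c = [B]^2 / ([A]^2 [E]).
This equals 35.9 at X = 0.846 (the root in 0 < X < 1).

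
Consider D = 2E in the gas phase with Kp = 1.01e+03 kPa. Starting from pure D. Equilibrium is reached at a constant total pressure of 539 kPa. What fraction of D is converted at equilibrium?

X = 0.565

Let X = conversion of D (basis 1 mol D); extent of reaction ξ = X.
At extent ξ: n_D = 1 − X; n_E = 2X.
n_T = Σnᵢ = 1 + X.
With p_i = (n_i/n_T)P, Kp = p_E^2 / (p_D).
Setting this equal to 1.01e+03 kPa and taking the physical root (0 < X < 1) gives X = 0.565.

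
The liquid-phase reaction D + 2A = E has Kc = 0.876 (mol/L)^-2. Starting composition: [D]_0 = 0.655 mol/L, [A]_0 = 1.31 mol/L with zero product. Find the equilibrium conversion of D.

Let X = conversion of D; extent ξ = 0.655·X mol/L.
Concentrations: [D] = 0.655 − 0.655X; [A] = 1.31 − 1.31X; [E] = 0.655X.
Kc = [E] / ([D] [A]^2).
Equating to 0.876 (mol/L)^-2: the physical root is X = 0.372.

X = 0.372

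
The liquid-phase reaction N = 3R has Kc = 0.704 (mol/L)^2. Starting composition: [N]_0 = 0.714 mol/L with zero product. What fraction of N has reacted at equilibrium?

Let X = conversion of N; extent ξ = 0.714·X mol/L.
Concentrations: [N] = 0.714 − 0.714X; [R] = 2.14X.
Kc = [R]^3 / ([N]).
This equals 0.704 at X = 0.326 (the root in 0 < X < 1).

X = 0.326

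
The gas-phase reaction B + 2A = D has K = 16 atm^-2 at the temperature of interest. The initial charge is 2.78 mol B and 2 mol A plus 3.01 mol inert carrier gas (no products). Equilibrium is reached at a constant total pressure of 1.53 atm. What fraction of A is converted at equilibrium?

Basis: 2 mol A initially; let X = conversion of A. Extent ξ = X.
Mole table: n_B = 2.78 − X; n_A = 2 − 2X; n_D = X; n_I = 3.01 (inert).
Total moles n_T = 7.79 − 2X.
With p_i = (n_i/n_T)P, K = p_D / (p_B p_A^2).
Setting this equal to 16 atm^-2 and taking the physical root (0 < X < 1) gives X = 0.698.

X = 0.698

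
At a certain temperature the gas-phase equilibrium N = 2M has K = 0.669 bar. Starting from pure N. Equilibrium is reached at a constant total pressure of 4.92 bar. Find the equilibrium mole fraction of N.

Basis: 1 mol N initially; let X = conversion of N. Extent ξ = X.
At extent ξ: n_N = 1 − X; n_M = 2X.
Total moles n_T = 1 + X.
y_i = n_i/n_T, p_i = y_i·P. K = p_M^2 / (p_N).
Setting this equal to 0.669 bar and taking the physical root (0 < X < 1) gives X = 0.181.
Then n_N = 0.819, n_T = 1.18, so y_N = 0.693.

y_N = 0.693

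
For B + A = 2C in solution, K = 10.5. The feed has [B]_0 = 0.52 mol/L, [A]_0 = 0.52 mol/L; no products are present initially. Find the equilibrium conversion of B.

Let X = conversion of B; extent ξ = 0.52·X mol/L.
Concentrations: [B] = 0.52 − 0.52X; [A] = 0.52 − 0.52X; [C] = 1.04X.
K = [C]^2 / ([B] [A]).
Equating to 10.5: the physical root is X = 0.618.

X = 0.618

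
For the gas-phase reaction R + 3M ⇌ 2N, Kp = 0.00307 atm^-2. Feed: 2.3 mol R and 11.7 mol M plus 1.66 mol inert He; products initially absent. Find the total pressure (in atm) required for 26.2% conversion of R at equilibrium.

P = 7.76 atm

Basis: 2.3 mol R initially; let X = conversion of R. Extent ξ = 2.3X.
Mole table: n_R = 2.3 − 2.3X; n_M = 11.7 − 6.9X; n_N = 4.6X; n_I = 1.66 (inert).
Total moles n_T = 15.7 − 4.6X.
Kp = p_N^2 / (p_R p_M^3) with p_i = (n_i/n_T)·P.
At X = 0.262: the mole-fraction product g(X) = Π y_i^ν_i = 0.1847. Since Kp = g(X)·P^{-2}, P = (g/Kp)^(1/2) = (0.1847/0.00307)^(1/2) = 7.76 atm.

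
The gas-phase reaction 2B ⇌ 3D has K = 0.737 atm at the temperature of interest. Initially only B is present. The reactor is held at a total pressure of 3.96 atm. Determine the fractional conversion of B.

Let X = conversion of B (basis 1 mol B); extent of reaction ξ = 0.5X.
At extent ξ: n_B = 1 − X; n_D = 1.5X.
n_T = Σnᵢ = 1 + 0.5X.
y_i = n_i/n_T, p_i = y_i·P. K = p_D^3 / (p_B^2).
Equating to 0.737 atm and solving on 0 < X < 1: X = 0.311.

X = 0.311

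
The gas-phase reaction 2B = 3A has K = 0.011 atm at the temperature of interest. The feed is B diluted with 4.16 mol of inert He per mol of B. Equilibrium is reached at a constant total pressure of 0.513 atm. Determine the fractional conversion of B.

X = 0.263

Let X = conversion of B (basis 1 mol B); extent of reaction ξ = 0.5X.
At extent ξ: n_B = 1 − X; n_A = 1.5X; n_I = 4.16 (inert).
Summing: n_T = 5.16 + 0.5X.
Mole fractions y_i = n_i/n_T; K = p_A^3 / (p_B^2) with p_i = y_i·P.
Equating to 0.011 atm and solving on 0 < X < 1: X = 0.263.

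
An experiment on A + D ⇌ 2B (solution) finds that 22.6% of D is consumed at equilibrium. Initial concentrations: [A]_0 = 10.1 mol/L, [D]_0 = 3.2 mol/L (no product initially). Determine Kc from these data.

Kc = 0.0901

Let X = conversion of D.
Concentrations: [A] = 10.1 − 3.2X; [D] = 3.2 − 3.2X; [B] = 6.4X.
At X = 0.226: [A] = 9.38, [D] = 2.48, [B] = 1.45.
Kc = [B]^2 / ([A] [D]) = 0.0901.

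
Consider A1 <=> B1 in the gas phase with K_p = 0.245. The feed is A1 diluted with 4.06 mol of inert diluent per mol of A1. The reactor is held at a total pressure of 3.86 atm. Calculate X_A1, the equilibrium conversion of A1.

Let X = conversion of A1 (basis 1 mol A1); extent of reaction ξ = X.
Species balance: n_A1 = 1 − X; n_B1 = X; n_I = 4.06 (inert).
Total moles n_T = 5.06 (Δν = 0, constant).
Mole fractions y_i = n_i/n_T; K_p = p_B1 / (p_A1) with p_i = y_i·P.
This yields a degree-1 equation in X; solving on (0,1), X = 0.197.

X = 0.197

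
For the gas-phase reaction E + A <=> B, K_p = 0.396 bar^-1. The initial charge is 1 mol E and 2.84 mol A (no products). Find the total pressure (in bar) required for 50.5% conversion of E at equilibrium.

Basis: 1 mol E initially; let X = conversion of E. Extent ξ = X.
Moles: n_E = 1 − X; n_A = 2.84 − X; n_B = X.
Total moles n_T = 3.84 − X.
K_p = p_B / (p_E p_A) with p_i = (n_i/n_T)·P.
At X = 0.505: the mole-fraction product g(X) = Π y_i^ν_i = 1.457. Since K_p = g(X)·P^{-1}, P = (g/K_p)^(1/1) = (1.457/0.396)^(1/1) = 3.68 bar.

P = 3.68 bar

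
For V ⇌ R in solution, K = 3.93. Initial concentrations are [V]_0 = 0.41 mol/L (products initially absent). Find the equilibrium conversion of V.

Let X = conversion of V; extent ξ = 0.41·X mol/L.
Concentrations: [V] = 0.41 − 0.41X; [R] = 0.41X.
K = [R] / ([V]).
Setting equal to 3.93 and solving for X on (0,1) gives X = 0.797.

X = 0.797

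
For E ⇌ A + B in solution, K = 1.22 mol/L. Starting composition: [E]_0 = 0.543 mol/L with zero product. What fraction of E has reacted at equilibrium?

X = 0.750

Let X = conversion of E; extent ξ = 0.543·X mol/L.
Concentrations: [E] = 0.543 − 0.543X; [A] = 0.543X; [B] = 0.543X.
K = [A] [B] / ([E]).
Solving K = 1.22 for X ∈ (0,1): X = 0.750.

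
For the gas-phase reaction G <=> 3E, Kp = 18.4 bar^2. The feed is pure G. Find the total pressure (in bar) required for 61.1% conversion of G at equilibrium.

P = 2.4 bar

Let X = conversion of G (basis 1 mol G); extent of reaction ξ = X.
Moles: n_G = 1 − X; n_E = 3X.
Total moles n_T = 1 + 2X.
Kp = p_E^3 / (p_G) with p_i = (n_i/n_T)·P.
At X = 0.611: the mole-fraction product g(X) = Π y_i^ν_i = 3.207. Since Kp = g(X)·P^{2}, P = (Kp/g)^(1/2) = (18.4/3.207)^(1/2) = 2.4 bar.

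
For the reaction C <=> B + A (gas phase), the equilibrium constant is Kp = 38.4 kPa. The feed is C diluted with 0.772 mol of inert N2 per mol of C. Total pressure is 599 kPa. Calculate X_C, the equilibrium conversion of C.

Let X = conversion of C (basis 1 mol C); extent of reaction ξ = X.
Species balance: n_C = 1 − X; n_B = X; n_A = X; n_I = 0.772 (inert).
n_T = Σnᵢ = 1.77 + X.
Mole fractions y_i = n_i/n_T; Kp = p_B p_A / (p_C) with p_i = y_i·P.
Setting this equal to 38.4 kPa and taking the physical root (0 < X < 1) gives X = 0.304.

X = 0.304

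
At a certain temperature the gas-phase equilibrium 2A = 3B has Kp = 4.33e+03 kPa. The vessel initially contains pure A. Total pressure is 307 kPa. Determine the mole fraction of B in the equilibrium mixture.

Let X = conversion of A (basis 1 mol A); extent of reaction ξ = 0.5X.
Moles: n_A = 1 − X; n_B = 1.5X.
n_T = Σnᵢ = 1 + 0.5X.
With p_i = (n_i/n_T)P, Kp = p_B^3 / (p_A^2).
Substituting and setting equal to 4.33e+03 kPa gives a polynomial in X; the root in (0,1) is X = 0.736.
Then n_B = 1.1, n_T = 1.37, so y_B = 0.807.

y_B = 0.807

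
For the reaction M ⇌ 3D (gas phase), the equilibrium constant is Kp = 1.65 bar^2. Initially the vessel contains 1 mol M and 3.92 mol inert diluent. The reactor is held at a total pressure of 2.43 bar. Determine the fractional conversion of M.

Let X = conversion of M (basis 1 mol M); extent of reaction ξ = X.
Species balance: n_M = 1 − X; n_D = 3X; n_I = 3.92 (inert).
Summing: n_T = 4.92 + 2X.
Mole fractions y_i = n_i/n_T; Kp = p_D^3 / (p_M) with p_i = y_i·P.
This yields a degree-3 equation in X; solving on (0,1), X = 0.552.

X = 0.552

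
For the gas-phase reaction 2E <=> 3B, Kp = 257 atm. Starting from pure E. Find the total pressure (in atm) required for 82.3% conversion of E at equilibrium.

Take 1 mol E as basis and let X be its fractional conversion, so ξ = 0.5X.
Species balance: n_E = 1 − X; n_B = 1.5X.
Summing: n_T = 1 + 0.5X.
Kp = p_B^3 / (p_E^2) with p_i = (n_i/n_T)·P.
At X = 0.823: the mole-fraction product g(X) = Π y_i^ν_i = 42.54. Since Kp = g(X)·P^{1}, P = (Kp/g)^(1/1) = (257/42.54)^(1/1) = 6.04 atm.

P = 6.04 atm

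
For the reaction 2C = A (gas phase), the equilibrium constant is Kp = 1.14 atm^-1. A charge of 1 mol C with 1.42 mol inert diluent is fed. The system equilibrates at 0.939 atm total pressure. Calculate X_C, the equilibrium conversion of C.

Take 1 mol C as basis and let X be its fractional conversion, so ξ = 0.5X.
Mole table: n_C = 1 − X; n_A = 0.5X; n_I = 1.42 (inert).
n_T = Σnᵢ = 2.42 − 0.5X.
y_i = n_i/n_T, p_i = y_i·P. Kp = p_A / (p_C^2).
Setting this equal to 1.14 atm^-1 and taking the physical root (0 < X < 1) gives X = 0.375.

X = 0.375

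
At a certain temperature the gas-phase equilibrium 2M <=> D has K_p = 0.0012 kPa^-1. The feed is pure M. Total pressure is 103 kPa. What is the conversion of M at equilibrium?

X = 0.182

Take 1 mol M as basis and let X be its fractional conversion, so ξ = 0.5X.
Mole table: n_M = 1 − X; n_D = 0.5X.
Total moles n_T = 1 − 0.5X.
Mole fractions y_i = n_i/n_T; K_p = p_D / (p_M^2) with p_i = y_i·P.
Equating to 0.0012 kPa^-1 and solving on 0 < X < 1: X = 0.182.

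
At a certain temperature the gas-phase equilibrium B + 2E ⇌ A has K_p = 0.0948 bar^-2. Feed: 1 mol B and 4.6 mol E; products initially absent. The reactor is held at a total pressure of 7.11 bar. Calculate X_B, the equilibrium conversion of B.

X = 0.734

Take 1 mol B as basis and let X be its fractional conversion, so ξ = X.
Species balance: n_B = 1 − X; n_E = 4.6 − 2X; n_A = X.
n_T = Σnᵢ = 5.6 − 2X.
With p_i = (n_i/n_T)P, K_p = p_A / (p_B p_E^2).
Substituting and setting equal to 0.0948 bar^-2 gives a polynomial in X; the root in (0,1) is X = 0.734.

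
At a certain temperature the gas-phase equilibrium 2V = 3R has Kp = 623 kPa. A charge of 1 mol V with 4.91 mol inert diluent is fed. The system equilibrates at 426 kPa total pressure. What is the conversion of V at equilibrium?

X = 0.668

Take 1 mol V as basis and let X be its fractional conversion, so ξ = 0.5X.
Moles: n_V = 1 − X; n_R = 1.5X; n_I = 4.91 (inert).
Total moles n_T = 5.91 + 0.5X.
y_i = n_i/n_T, p_i = y_i·P. Kp = p_R^3 / (p_V^2).
This yields a degree-3 equation in X; solving on (0,1), X = 0.668.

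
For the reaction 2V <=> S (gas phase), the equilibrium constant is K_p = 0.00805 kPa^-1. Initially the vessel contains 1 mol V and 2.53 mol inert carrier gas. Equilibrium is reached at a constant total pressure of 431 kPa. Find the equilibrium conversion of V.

Take 1 mol V as basis and let X be its fractional conversion, so ξ = 0.5X.
Species balance: n_V = 1 − X; n_S = 0.5X; n_I = 2.53 (inert).
n_T = Σnᵢ = 3.53 − 0.5X.
With p_i = (n_i/n_T)P, K_p = p_S / (p_V^2).
This yields a degree-2 equation in X; solving on (0,1), X = 0.510.

X = 0.510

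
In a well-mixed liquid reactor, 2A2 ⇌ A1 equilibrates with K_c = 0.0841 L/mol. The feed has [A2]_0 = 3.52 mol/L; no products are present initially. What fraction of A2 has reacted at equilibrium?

X = 0.295

Let X = conversion of A2; extent ξ = 3.52X/2 mol/L.
Concentrations: [A2] = 3.52 − 3.52X; [A1] = 1.76X.
K_c = [A1] / ([A2]^2).
Solving K_c = 0.0841 for X ∈ (0,1): X = 0.295.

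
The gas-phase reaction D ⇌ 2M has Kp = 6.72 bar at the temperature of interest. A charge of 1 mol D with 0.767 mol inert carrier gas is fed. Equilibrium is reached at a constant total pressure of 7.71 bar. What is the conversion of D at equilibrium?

X = 0.498

Basis: 1 mol D initially; let X = conversion of D. Extent ξ = X.
At extent ξ: n_D = 1 − X; n_M = 2X; n_I = 0.767 (inert).
Summing: n_T = 1.77 + X.
y_i = n_i/n_T, p_i = y_i·P. Kp = p_M^2 / (p_D).
Substituting and setting equal to 6.72 bar gives a polynomial in X; the root in (0,1) is X = 0.498.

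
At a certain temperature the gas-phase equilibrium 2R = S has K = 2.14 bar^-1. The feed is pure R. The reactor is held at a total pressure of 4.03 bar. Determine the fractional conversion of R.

Basis: 1 mol R initially; let X = conversion of R. Extent ξ = 0.5X.
At extent ξ: n_R = 1 − X; n_S = 0.5X.
Total moles n_T = 1 − 0.5X.
y_i = n_i/n_T, p_i = y_i·P. K = p_S / (p_R^2).
Substituting and setting equal to 2.14 bar^-1 gives a polynomial in X; the root in (0,1) is X = 0.832.

X = 0.832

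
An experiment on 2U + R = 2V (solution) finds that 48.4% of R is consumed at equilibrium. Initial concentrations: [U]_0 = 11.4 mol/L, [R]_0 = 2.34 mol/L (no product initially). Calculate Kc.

Kc = 0.0509 L/mol

Let X = conversion of R.
Concentrations: [U] = 11.4 − 4.68X; [R] = 2.34 − 2.34X; [V] = 4.68X.
At X = 0.484: [U] = 9.13, [R] = 1.21, [V] = 2.27.
Kc = [V]^2 / ([U]^2 [R]) = 0.0509 L/mol.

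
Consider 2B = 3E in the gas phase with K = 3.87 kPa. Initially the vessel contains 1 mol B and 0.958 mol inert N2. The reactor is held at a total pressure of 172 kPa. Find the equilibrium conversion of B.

Let X = conversion of B (basis 1 mol B); extent of reaction ξ = 0.5X.
Species balance: n_B = 1 − X; n_E = 1.5X; n_I = 0.958 (inert).
Total moles n_T = 1.96 + 0.5X.
With p_i = (n_i/n_T)P, K = p_E^3 / (p_B^2).
Substituting and setting equal to 3.87 kPa gives a polynomial in X; the root in (0,1) is X = 0.205.

X = 0.205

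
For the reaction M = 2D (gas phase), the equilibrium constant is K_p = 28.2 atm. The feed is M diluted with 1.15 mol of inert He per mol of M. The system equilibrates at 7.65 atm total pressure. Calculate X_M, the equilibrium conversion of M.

Basis: 1 mol M initially; let X = conversion of M. Extent ξ = X.
Species balance: n_M = 1 − X; n_D = 2X; n_I = 1.15 (inert).
Total moles n_T = 2.15 + X.
With p_i = (n_i/n_T)P, K_p = p_D^2 / (p_M).
Substituting and setting equal to 28.2 atm gives a polynomial in X; the root in (0,1) is X = 0.776.

X = 0.776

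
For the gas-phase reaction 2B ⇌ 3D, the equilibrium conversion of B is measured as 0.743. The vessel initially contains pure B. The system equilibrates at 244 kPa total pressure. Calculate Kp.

Basis: 1 mol B initially; let X = conversion of B. Extent ξ = 0.5X.
At extent ξ: n_B = 1 − X; n_D = 1.5X.
Total moles n_T = 1 + 0.5X.
At X = 0.743: n_B = 0.257, n_D = 1.11, n_T = 1.37.
p_i = (n_i/n_T)·P. Kp = p_D^3 / (p_B^2) = 3.73e+03 kPa.

Kp = 3.73e+03 kPa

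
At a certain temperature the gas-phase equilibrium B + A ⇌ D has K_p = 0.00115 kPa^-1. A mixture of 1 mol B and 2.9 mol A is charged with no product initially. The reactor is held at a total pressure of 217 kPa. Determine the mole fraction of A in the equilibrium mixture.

y_A = 0.733

Take 1 mol B as basis and let X be its fractional conversion, so ξ = X.
Mole table: n_B = 1 − X; n_A = 2.9 − X; n_D = X.
Summing: n_T = 3.9 − X.
y_i = n_i/n_T, p_i = y_i·P. K_p = p_D / (p_B p_A).
Substituting and setting equal to 0.00115 kPa^-1 gives a polynomial in X; the root in (0,1) is X = 0.155.
Then n_A = 2.75, n_T = 3.75, so y_A = 0.733.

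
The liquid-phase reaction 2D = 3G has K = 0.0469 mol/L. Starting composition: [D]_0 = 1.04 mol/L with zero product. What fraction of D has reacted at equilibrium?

X = 0.204

Let X = conversion of D; extent ξ = 1.04X/2 mol/L.
Concentrations: [D] = 1.04 − 1.04X; [G] = 1.56X.
K = [G]^3 / ([D]^2).
This equals 0.0469 at X = 0.204 (the root in 0 < X < 1).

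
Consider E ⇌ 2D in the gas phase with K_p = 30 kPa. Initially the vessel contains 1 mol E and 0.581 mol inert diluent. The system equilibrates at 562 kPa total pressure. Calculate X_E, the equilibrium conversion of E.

X = 0.141

Let X = conversion of E (basis 1 mol E); extent of reaction ξ = X.
Moles: n_E = 1 − X; n_D = 2X; n_I = 0.581 (inert).
n_T = Σnᵢ = 1.58 + X.
Mole fractions y_i = n_i/n_T; K_p = p_D^2 / (p_E) with p_i = y_i·P.
Setting this equal to 30 kPa and taking the physical root (0 < X < 1) gives X = 0.141.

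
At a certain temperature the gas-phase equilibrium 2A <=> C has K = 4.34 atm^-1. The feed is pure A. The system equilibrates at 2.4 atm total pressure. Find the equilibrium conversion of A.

Let X = conversion of A (basis 1 mol A); extent of reaction ξ = 0.5X.
Species balance: n_A = 1 − X; n_C = 0.5X.
Summing: n_T = 1 − 0.5X.
With p_i = (n_i/n_T)P, K = p_C / (p_A^2).
This yields a degree-2 equation in X; solving on (0,1), X = 0.847.

X = 0.847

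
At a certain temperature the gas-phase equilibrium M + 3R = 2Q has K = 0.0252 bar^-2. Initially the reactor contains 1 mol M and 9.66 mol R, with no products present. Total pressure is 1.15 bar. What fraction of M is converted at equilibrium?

Let X = conversion of M (basis 1 mol M); extent of reaction ξ = X.
Moles: n_M = 1 − X; n_R = 9.66 − 3X; n_Q = 2X.
Total moles n_T = 10.7 − 2X.
y_i = n_i/n_T, p_i = y_i·P. K = p_Q^2 / (p_M p_R^3).
Substituting and setting equal to 0.0252 bar^-2 gives a polynomial in X; the root in (0,1) is X = 0.214.

X = 0.214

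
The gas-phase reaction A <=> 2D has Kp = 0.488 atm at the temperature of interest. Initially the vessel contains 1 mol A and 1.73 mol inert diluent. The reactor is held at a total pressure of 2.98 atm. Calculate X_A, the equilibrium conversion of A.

X = 0.295

Basis: 1 mol A initially; let X = conversion of A. Extent ξ = X.
Mole table: n_A = 1 − X; n_D = 2X; n_I = 1.73 (inert).
Summing: n_T = 2.73 + X.
y_i = n_i/n_T, p_i = y_i·P. Kp = p_D^2 / (p_A).
This yields a degree-2 equation in X; solving on (0,1), X = 0.295.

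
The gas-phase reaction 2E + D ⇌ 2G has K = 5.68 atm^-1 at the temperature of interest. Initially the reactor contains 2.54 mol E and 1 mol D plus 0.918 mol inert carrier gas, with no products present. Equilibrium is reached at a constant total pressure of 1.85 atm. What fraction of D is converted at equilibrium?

X = 0.635

Basis: 1 mol D initially; let X = conversion of D. Extent ξ = X.
Moles: n_E = 2.54 − 2X; n_D = 1 − X; n_G = 2X; n_I = 0.918 (inert).
Total moles n_T = 4.46 − X.
Mole fractions y_i = n_i/n_T; K = p_G^2 / (p_E^2 p_D) with p_i = y_i·P.
Substituting and setting equal to 5.68 atm^-1 gives a polynomial in X; the root in (0,1) is X = 0.635.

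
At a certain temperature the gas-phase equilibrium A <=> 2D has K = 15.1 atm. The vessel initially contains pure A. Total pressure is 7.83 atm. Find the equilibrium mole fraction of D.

y_D = 0.726

Basis: 1 mol A initially; let X = conversion of A. Extent ξ = X.
Species balance: n_A = 1 − X; n_D = 2X.
Total moles n_T = 1 + X.
y_i = n_i/n_T, p_i = y_i·P. K = p_D^2 / (p_A).
Substituting and setting equal to 15.1 atm gives a polynomial in X; the root in (0,1) is X = 0.570.
Then n_D = 1.14, n_T = 1.57, so y_D = 0.726.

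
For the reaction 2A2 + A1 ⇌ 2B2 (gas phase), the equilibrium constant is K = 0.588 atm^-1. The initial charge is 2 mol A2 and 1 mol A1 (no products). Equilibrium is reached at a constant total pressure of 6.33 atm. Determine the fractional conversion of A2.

Let X = conversion of A2 (basis 2 mol A2); extent of reaction ξ = X.
Mole table: n_A2 = 2 − 2X; n_A1 = 1 − X; n_B2 = 2X.
Total moles n_T = 3 − X.
With p_i = (n_i/n_T)P, K = p_B2^2 / (p_A2^2 p_A1).
This yields a degree-3 equation in X; solving on (0,1), X = 0.469.

X = 0.469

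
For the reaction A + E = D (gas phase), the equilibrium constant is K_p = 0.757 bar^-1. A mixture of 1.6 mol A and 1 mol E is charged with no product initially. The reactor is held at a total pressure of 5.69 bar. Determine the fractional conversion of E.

Basis: 1 mol E initially; let X = conversion of E. Extent ξ = X.
Species balance: n_A = 1.6 − X; n_E = 1 − X; n_D = X.
Total moles n_T = 2.6 − X.
With p_i = (n_i/n_T)P, K_p = p_D / (p_A p_E).
Equating to 0.757 bar^-1 and solving on 0 < X < 1: X = 0.674.

X = 0.674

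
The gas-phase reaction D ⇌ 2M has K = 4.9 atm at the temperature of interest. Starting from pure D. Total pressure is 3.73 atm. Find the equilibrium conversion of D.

Take 1 mol D as basis and let X be its fractional conversion, so ξ = X.
Species balance: n_D = 1 − X; n_M = 2X.
n_T = Σnᵢ = 1 + X.
With p_i = (n_i/n_T)P, K = p_M^2 / (p_D).
Setting this equal to 4.9 atm and taking the physical root (0 < X < 1) gives X = 0.497.

X = 0.497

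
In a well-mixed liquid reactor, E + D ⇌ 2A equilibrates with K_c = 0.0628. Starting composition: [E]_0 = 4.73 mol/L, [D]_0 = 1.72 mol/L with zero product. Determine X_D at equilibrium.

Let X = conversion of D; extent ξ = 1.72·X mol/L.
Concentrations: [E] = 4.73 − 1.72X; [D] = 1.72 − 1.72X; [A] = 3.44X.
K_c = [A]^2 / ([E] [D]).
Solving K_c = 0.0628 for X ∈ (0,1): X = 0.182.

X = 0.182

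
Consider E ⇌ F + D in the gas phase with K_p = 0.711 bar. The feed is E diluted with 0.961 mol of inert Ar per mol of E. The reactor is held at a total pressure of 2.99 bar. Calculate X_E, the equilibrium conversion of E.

Take 1 mol E as basis and let X be its fractional conversion, so ξ = X.
At extent ξ: n_E = 1 − X; n_F = X; n_D = X; n_I = 0.961 (inert).
n_T = Σnᵢ = 1.96 + X.
Mole fractions y_i = n_i/n_T; K_p = p_F p_D / (p_E) with p_i = y_i·P.
This yields a degree-2 equation in X; solving on (0,1), X = 0.528.

X = 0.528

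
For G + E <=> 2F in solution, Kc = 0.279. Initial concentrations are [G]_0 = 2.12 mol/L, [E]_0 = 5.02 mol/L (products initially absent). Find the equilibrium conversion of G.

Let X = conversion of G; extent ξ = 2.12·X mol/L.
Concentrations: [G] = 2.12 − 2.12X; [E] = 5.02 − 2.12X; [F] = 4.24X.
Kc = [F]^2 / ([G] [E]).
Solving Kc = 0.279 for X ∈ (0,1): X = 0.314.

X = 0.314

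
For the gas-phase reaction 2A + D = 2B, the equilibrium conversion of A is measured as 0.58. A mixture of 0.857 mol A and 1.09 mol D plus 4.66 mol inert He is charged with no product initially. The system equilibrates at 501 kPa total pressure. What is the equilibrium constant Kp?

Take 0.857 mol A as basis and let X be its fractional conversion, so ξ = 0.428X.
Species balance: n_A = 0.857 − 0.857X; n_D = 1.09 − 0.428X; n_B = 0.857X; n_I = 4.66 (inert).
n_T = Σnᵢ = 6.61 − 0.428X.
At X = 0.58: n_A = 0.36, n_D = 0.841, n_B = 0.497, n_T = 6.36.
p_i = (n_i/n_T)·P. Kp = p_B^2 / (p_A^2 p_D) = 0.0288 kPa^-1.

Kp = 0.0288 kPa^-1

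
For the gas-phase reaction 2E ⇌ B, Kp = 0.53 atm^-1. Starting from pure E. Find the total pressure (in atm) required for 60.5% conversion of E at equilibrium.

Let X = conversion of E (basis 1 mol E); extent of reaction ξ = 0.5X.
Species balance: n_E = 1 − X; n_B = 0.5X.
Total moles n_T = 1 − 0.5X.
Kp = p_B / (p_E^2) with p_i = (n_i/n_T)·P.
At X = 0.605: the mole-fraction product g(X) = Π y_i^ν_i = 1.352. Since Kp = g(X)·P^{-1}, P = (g/Kp)^(1/1) = (1.352/0.53)^(1/1) = 2.55 atm.

P = 2.55 atm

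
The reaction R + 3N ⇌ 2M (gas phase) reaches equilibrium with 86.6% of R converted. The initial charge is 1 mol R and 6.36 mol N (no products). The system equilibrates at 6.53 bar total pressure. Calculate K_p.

Basis: 1 mol R initially; let X = conversion of R. Extent ξ = X.
At extent ξ: n_R = 1 − X; n_N = 6.36 − 3X; n_M = 2X.
Total moles n_T = 7.36 − 2X.
At X = 0.866: n_R = 0.134, n_N = 3.76, n_M = 1.73, n_T = 5.63.
p_i = (n_i/n_T)·P. K_p = p_M^2 / (p_R p_N^3) = 0.312 bar^-2.

K_p = 0.312 bar^-2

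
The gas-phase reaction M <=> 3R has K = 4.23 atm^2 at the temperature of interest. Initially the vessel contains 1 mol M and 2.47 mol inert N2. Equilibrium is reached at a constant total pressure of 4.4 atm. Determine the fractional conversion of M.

Basis: 1 mol M initially; let X = conversion of M. Extent ξ = X.
Moles: n_M = 1 − X; n_R = 3X; n_I = 2.47 (inert).
Total moles n_T = 3.47 + 2X.
With p_i = (n_i/n_T)P, K = p_R^3 / (p_M).
This yields a degree-3 equation in X; solving on (0,1), X = 0.441.

X = 0.441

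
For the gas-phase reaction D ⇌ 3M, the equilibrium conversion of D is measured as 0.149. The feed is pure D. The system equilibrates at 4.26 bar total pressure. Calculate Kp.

Let X = conversion of D (basis 1 mol D); extent of reaction ξ = X.
Species balance: n_D = 1 − X; n_M = 3X.
Summing: n_T = 1 + 2X.
At X = 0.149: n_D = 0.851, n_M = 0.447, n_T = 1.3.
p_i = (n_i/n_T)·P. Kp = p_M^3 / (p_D) = 1.13 bar^2.

Kp = 1.13 bar^2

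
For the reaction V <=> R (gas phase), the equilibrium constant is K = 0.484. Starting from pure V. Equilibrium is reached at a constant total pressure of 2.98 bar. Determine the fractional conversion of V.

Take 1 mol V as basis and let X be its fractional conversion, so ξ = X.
Species balance: n_V = 1 − X; n_R = X.
n_T stays at 1 (no change in mole number).
With p_i = (n_i/n_T)P, K = p_R / (p_V).
Equating to 0.484 and solving on 0 < X < 1: X = 0.326.

X = 0.326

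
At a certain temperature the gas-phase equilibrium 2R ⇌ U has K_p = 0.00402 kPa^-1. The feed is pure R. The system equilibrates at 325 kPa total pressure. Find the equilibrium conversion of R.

Take 1 mol R as basis and let X be its fractional conversion, so ξ = 0.5X.
Moles: n_R = 1 − X; n_U = 0.5X.
Summing: n_T = 1 − 0.5X.
y_i = n_i/n_T, p_i = y_i·P. K_p = p_U / (p_R^2).
Substituting and setting equal to 0.00402 kPa^-1 gives a polynomial in X; the root in (0,1) is X = 0.599.

X = 0.599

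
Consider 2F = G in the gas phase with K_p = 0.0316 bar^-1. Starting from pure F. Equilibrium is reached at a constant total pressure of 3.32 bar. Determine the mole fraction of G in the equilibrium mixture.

y_G = 0.087

Basis: 1 mol F initially; let X = conversion of F. Extent ξ = 0.5X.
Species balance: n_F = 1 − X; n_G = 0.5X.
Summing: n_T = 1 − 0.5X.
y_i = n_i/n_T, p_i = y_i·P. K_p = p_G / (p_F^2).
Substituting and setting equal to 0.0316 bar^-1 gives a polynomial in X; the root in (0,1) is X = 0.161.
Then n_G = 0.0804, n_T = 0.92, so y_G = 0.087.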